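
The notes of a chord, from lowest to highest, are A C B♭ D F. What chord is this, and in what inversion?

Bb major ninth, third inversion

The distinct note names are A, C, Bb, D, F. Stacked in thirds they read Bb–D–F–A–C, which is a major ninth chord on Bb.
The lowest note is A, the seventh of the chord, so this is third inversion.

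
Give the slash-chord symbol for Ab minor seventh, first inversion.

Abm7/Cb

First inversion of Ab minor seventh has the third (Cb) in the bass. As a slash chord: Abm7/Cb.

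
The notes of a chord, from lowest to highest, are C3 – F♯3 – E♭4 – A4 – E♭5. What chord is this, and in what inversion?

The pitch classes C, F#, Eb, A arrange in thirds as F#–A–C–Eb: an F# diminished seventh chord.
C is the fifth of F# diminished seventh; fifth in the bass means second inversion (figured bass 4/3).

F# diminished seventh, second inversion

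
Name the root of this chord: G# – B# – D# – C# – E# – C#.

G#, B#, D#, C#, E# are the tones of a C# major ninth chord (C#–E#–G#–B#–D#), making C# the root.

C#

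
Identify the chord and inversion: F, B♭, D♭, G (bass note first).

Reducing to letter names: F, Bb, Db, G. These stack in thirds as G–Bb–Db–F — a G half-diminished seventh chord.
With the seventh (F) in the bass, the chord is in third inversion (figured bass 4/2).

G half-diminished seventh, third inversion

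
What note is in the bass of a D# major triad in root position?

D# major is D#–F##–A#. Root position places the root in the bass: D#.

D#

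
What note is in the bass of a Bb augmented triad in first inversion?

D

In first inversion the third is lowest. For Bb augmented (Bb–D–F#) that is D.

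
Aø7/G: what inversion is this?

Aø7/G means A half-diminished seventh with G in the bass. G is the seventh of A half-diminished seventh (A–C–Eb–G), so this is third inversion.

third inversion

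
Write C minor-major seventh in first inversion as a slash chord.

First inversion of C minor-major seventh has the third (Eb) in the bass. As a slash chord: Cm(maj7)/Eb.

Cm(maj7)/Eb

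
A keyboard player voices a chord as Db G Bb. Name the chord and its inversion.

Reducing to letter names: Db, G, Bb. These stack in thirds as G–Bb–Db — a G diminished triad.
The lowest note is Db, the fifth of the chord, so this is second inversion (figured bass 6/4).

G diminished, second inversion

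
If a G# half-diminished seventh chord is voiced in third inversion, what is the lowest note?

The seventh of G# half-diminished seventh (G#–B–D–F#) is F#; that is the bass in third inversion.

F#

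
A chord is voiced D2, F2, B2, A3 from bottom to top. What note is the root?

The distinct letter names are D, F, B, A. Arranged as a stack of thirds they read B–D–F–A, so B is the root (a B half-diminished seventh chord).

B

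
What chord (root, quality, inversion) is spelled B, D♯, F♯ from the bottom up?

Reducing to letter names: B, D#, F#. These stack in thirds as B–D#–F# — a B major triad.
With the root (B) in the bass, the chord is in root position (figured bass 5/3).

B major, root position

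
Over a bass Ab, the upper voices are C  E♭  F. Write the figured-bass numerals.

6/5

The notes Ab, C, Eb, F stack in thirds as F–Ab–C–Eb — an F minor seventh chord. The bass Ab is the third, so this is first inversion: figured 6/5.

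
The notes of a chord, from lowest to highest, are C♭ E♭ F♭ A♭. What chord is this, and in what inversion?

The distinct note names are Cb, Eb, Fb, Ab. Stacked in thirds they read Fb–Ab–Cb–Eb, which is a major seventh chord on Fb.
The lowest note is Cb, the fifth of the chord, so this is second inversion (figured bass 4/3).

Fb major seventh, second inversion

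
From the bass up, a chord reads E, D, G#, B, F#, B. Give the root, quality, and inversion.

Reducing to letter names: E, D, G#, B, F#. These stack in thirds as E–G#–B–D–F# — an E dominant ninth chord.
E is the root of E dominant ninth; root in the bass means root position.

E dominant ninth, root position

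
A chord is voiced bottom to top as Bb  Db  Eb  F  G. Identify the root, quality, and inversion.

The pitch classes Bb, Db, Eb, F, G arrange in thirds as Eb–G–Bb–Db–F: an Eb dominant ninth chord.
With the fifth (Bb) in the bass, the chord is in second inversion.

Eb dominant ninth, second inversion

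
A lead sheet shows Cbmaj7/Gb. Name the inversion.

Cbmaj7/Gb means Cb major seventh with Gb in the bass. Gb is the fifth of Cb major seventh (Cb–Eb–Gb–Bb), so this is second inversion.

second inversion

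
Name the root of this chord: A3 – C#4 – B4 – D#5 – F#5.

The distinct letter names are A, C#, B, D#, F#. Arranged as a stack of thirds they read B–D#–F#–A–C#, so B is the root (a B dominant ninth chord).

B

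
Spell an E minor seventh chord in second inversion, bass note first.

E minor seventh is E–G–B–D. Second inversion puts the fifth (B) in the bass, with the remaining tones above: B, D, E, G.

B, D, E, G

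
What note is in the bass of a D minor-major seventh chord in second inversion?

D minor-major seventh is D–F–A–C#. Second inversion places the fifth in the bass: A.

A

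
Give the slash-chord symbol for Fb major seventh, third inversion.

Fbmaj7/Eb

Third inversion of Fb major seventh has the seventh (Eb) in the bass. As a slash chord: Fbmaj7/Eb.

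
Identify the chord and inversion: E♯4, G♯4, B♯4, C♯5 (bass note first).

The distinct note names are E#, G#, B#, C#. Stacked in thirds they read C#–E#–G#–B#, which is a major seventh chord on C#.
With the third (E#) in the bass, the chord is in first inversion (figured bass 6/5).

C# major seventh, first inversion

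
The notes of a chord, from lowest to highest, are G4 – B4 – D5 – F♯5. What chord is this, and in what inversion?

G major seventh, root position

Reducing to letter names: G, B, D, F#. These stack in thirds as G–B–D–F# — a G major seventh chord.
G is the root of G major seventh; root in the bass means root position (figured bass 7).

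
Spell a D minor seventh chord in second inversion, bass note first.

A, C, D, F

D minor seventh is D–F–A–C. Second inversion puts the fifth (A) in the bass, with the remaining tones above: A, C, D, F.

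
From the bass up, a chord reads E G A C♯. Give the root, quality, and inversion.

Reducing to letter names: E, G, A, C#. These stack in thirds as A–C#–E–G — an A dominant seventh chord.
With the fifth (E) in the bass, the chord is in second inversion (figured bass 4/3).

A dominant seventh, second inversion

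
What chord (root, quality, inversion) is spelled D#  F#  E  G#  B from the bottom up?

E major ninth, third inversion

The pitch classes D#, F#, E, G#, B arrange in thirds as E–G#–B–D#–F#: an E major ninth chord.
The lowest note is D#, the seventh of the chord, so this is third inversion.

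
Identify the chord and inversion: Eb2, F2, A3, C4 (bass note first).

F dominant seventh, third inversion

The distinct note names are Eb, F, A, C. Stacked in thirds they read F–A–C–Eb, which is a dominant seventh chord on F.
The lowest note is Eb, the seventh of the chord, so this is third inversion (figured bass 4/2).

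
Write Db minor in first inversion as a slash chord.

First inversion of Db minor has the third (Fb) in the bass. As a slash chord: Dbm/Fb.

Dbm/Fb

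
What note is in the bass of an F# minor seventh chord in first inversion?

F# minor seventh is F#–A–C#–E. First inversion places the third in the bass: A.

A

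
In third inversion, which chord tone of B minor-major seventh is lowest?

A#

In third inversion the seventh is lowest. For B minor-major seventh (B–D–F#–A#) that is A#.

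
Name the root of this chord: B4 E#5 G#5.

B, E#, G# are the tones of an E# diminished triad (E#–G#–B), making E# the root.

E#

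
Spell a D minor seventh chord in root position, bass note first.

D, F, A, C

Spelling D minor seventh: D–F–A–C. In root position the root is bass, giving D, F, A, C from the bottom.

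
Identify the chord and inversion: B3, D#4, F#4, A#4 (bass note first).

The distinct note names are B, D#, F#, A#. Stacked in thirds they read B–D#–F#–A#, which is a major seventh chord on B.
With the root (B) in the bass, the chord is in root position (figured bass 7).

B major seventh, root position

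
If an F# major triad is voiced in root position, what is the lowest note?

F# major is F#–A#–C#. Root position places the root in the bass: F#.

F#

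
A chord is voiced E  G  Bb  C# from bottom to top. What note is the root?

C#

E, G, Bb, C# are the tones of a C# diminished seventh chord (C#–E–G–Bb), making C# the root.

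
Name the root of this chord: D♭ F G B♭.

Reordering Db, F, G, Bb into stacked thirds gives G–Bb–Db–F; the bottom of that stack, G, is the root.

G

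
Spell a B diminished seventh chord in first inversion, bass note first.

D, F, Ab, B

Spelling B diminished seventh: B–D–F–Ab. In first inversion the third is bass, giving D, F, Ab, B from the bottom.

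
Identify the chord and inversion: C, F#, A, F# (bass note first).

The pitch classes C, F#, A arrange in thirds as F#–A–C: an F# diminished triad.
C is the fifth of F# diminished; fifth in the bass means second inversion (figured bass 6/4).

F# diminished, second inversion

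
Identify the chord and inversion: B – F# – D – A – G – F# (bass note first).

The distinct note names are B, F#, D, A, G. Stacked in thirds they read G–B–D–F#–A, which is a major ninth chord on G.
B is the third of G major ninth; third in the bass means first inversion.

G major ninth, first inversion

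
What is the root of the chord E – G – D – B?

E

E, G, D, B are the tones of an E minor seventh chord (E–G–B–D), making E the root.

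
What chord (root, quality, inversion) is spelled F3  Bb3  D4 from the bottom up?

Bb major, second inversion

Reducing to letter names: F, Bb, D. These stack in thirds as Bb–D–F — a Bb major triad.
The lowest note is F, the fifth of the chord, so this is second inversion (figured bass 6/4).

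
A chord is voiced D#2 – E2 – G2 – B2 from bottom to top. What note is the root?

Reordering D#, E, G, B into stacked thirds gives E–G–B–D#; the bottom of that stack, E, is the root.

E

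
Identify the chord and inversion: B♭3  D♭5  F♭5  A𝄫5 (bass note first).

Bb diminished seventh, root position

Reducing to letter names: Bb, Db, Fb, Abb. These stack in thirds as Bb–Db–Fb–Abb — a Bb diminished seventh chord.
Bb is the root of Bb diminished seventh; root in the bass means root position (figured bass 7).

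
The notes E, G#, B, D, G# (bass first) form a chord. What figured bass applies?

7

The notes E, G#, B, D stack in thirds as E–G#–B–D — an E dominant seventh chord. The bass E is the root, so this is root position: figured 7.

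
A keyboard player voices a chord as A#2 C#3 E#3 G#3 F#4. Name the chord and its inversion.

F# major ninth, first inversion

Reducing to letter names: A#, C#, E#, G#, F#. These stack in thirds as F#–A#–C#–E#–G# — an F# major ninth chord.
A# is the third of F# major ninth; third in the bass means first inversion.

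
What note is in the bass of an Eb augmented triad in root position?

Eb

In root position the root is lowest. For Eb augmented (Eb–G–B) that is Eb.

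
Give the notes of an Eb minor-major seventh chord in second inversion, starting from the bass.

Eb minor-major seventh is Eb–Gb–Bb–D. Second inversion puts the fifth (Bb) in the bass, with the remaining tones above: Bb, D, Eb, Gb.

Bb, D, Eb, Gb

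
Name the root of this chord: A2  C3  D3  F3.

D

Reordering A, C, D, F into stacked thirds gives D–F–A–C; the bottom of that stack, D, is the root.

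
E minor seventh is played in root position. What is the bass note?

E

The root of E minor seventh (E–G–B–D) is E; that is the bass in root position.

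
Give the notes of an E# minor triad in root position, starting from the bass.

E#, G#, B#

E# minor is E#–G#–B#. Root position puts the root (E#) in the bass, with the remaining tones above: E#, G#, B#.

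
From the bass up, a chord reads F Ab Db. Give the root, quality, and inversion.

Reducing to letter names: F, Ab, Db. These stack in thirds as Db–F–Ab — a Db major triad.
The lowest note is F, the third of the chord, so this is first inversion (figured bass 6).

Db major, first inversion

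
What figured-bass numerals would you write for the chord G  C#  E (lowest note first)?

6/4

The notes G, C#, E stack in thirds as C#–E–G — a C# diminished triad. The bass G is the fifth, so this is second inversion: figured 6/4.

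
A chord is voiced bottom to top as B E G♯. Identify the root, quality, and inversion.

E major, second inversion

Reducing to letter names: B, E, G#. These stack in thirds as E–G#–B — an E major triad.
The lowest note is B, the fifth of the chord, so this is second inversion (figured bass 6/4).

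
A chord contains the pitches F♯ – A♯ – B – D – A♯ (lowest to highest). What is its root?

B

F#, A#, B, D are the tones of a B minor-major seventh chord (B–D–F#–A#), making B the root.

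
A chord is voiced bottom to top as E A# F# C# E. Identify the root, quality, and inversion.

F# dominant seventh, third inversion

Reducing to letter names: E, A#, F#, C#. These stack in thirds as F#–A#–C#–E — an F# dominant seventh chord.
With the seventh (E) in the bass, the chord is in third inversion (figured bass 4/2).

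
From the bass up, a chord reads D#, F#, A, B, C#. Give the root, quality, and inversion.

B dominant ninth, first inversion

The pitch classes D#, F#, A, B, C# arrange in thirds as B–D#–F#–A–C#: a B dominant ninth chord.
With the third (D#) in the bass, the chord is in first inversion.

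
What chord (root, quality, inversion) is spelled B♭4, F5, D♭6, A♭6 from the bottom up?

Bb minor seventh, root position

Reducing to letter names: Bb, F, Db, Ab. These stack in thirds as Bb–Db–F–Ab — a Bb minor seventh chord.
Bb is the root of Bb minor seventh; root in the bass means root position (figured bass 7).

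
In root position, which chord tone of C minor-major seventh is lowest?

In root position the root is lowest. For C minor-major seventh (C–Eb–G–B) that is C.

C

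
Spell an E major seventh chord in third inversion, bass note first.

D#, E, G#, B

Spelling E major seventh: E–G#–B–D#. In third inversion the seventh is bass, giving D#, E, G#, B from the bottom.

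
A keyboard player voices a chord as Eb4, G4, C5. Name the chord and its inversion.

C minor, first inversion

The distinct note names are Eb, G, C. Stacked in thirds they read C–Eb–G, which is a minor triad on C.
The lowest note is Eb, the third of the chord, so this is first inversion (figured bass 6).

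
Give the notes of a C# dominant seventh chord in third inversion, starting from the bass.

C# dominant seventh is C#–E#–G#–B. Third inversion puts the seventh (B) in the bass, with the remaining tones above: B, C#, E#, G#.

B, C#, E#, G#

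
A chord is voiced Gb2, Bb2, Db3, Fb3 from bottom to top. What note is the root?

The distinct letter names are Gb, Bb, Db, Fb. Arranged as a stack of thirds they read Gb–Bb–Db–Fb, so Gb is the root (a Gb dominant seventh chord).

Gb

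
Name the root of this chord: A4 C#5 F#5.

F#

Reordering A, C#, F# into stacked thirds gives F#–A–C#; the bottom of that stack, F#, is the root.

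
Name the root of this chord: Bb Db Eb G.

The distinct letter names are Bb, Db, Eb, G. Arranged as a stack of thirds they read Eb–G–Bb–Db, so Eb is the root (an Eb dominant seventh chord).

Eb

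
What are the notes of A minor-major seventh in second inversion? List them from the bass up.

A minor-major seventh is A–C–E–G#. Second inversion puts the fifth (E) in the bass, with the remaining tones above: E, G#, A, C.

E, G#, A, C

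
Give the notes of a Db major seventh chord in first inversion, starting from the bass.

F, Ab, C, Db

Spelling Db major seventh: Db–F–Ab–C. In first inversion the third is bass, giving F, Ab, C, Db from the bottom.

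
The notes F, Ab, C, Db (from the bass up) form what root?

F, Ab, C, Db are the tones of a Db major seventh chord (Db–F–Ab–C), making Db the root.

Db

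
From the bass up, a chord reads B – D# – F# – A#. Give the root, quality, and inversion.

The distinct note names are B, D#, F#, A#. Stacked in thirds they read B–D#–F#–A#, which is a major seventh chord on B.
The lowest note is B, the root of the chord, so this is root position (figured bass 7).

B major seventh, root position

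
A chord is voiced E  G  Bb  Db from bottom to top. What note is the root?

E

The distinct letter names are E, G, Bb, Db. Arranged as a stack of thirds they read E–G–Bb–Db, so E is the root (an E diminished seventh chord).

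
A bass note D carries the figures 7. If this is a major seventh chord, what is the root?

The figures 7 mean the root of the chord is in the bass. If D is the root of a major seventh chord, the root is D (chord tones D–F#–A–C#).

D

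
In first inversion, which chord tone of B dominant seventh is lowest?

D#

B dominant seventh is B–D#–F#–A. First inversion places the third in the bass: D#.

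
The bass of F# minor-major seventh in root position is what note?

F#

F# minor-major seventh is F#–A–C#–E#. Root position places the root in the bass: F#.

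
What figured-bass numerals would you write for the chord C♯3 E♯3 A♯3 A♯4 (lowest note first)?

6

The notes C#, E#, A# stack in thirds as A#–C#–E# — an A# minor triad. The bass C# is the third, so this is first inversion: figured 6.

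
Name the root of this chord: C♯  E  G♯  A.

C#, E, G#, A are the tones of an A major seventh chord (A–C#–E–G#), making A the root.

A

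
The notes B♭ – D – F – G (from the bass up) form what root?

G

The distinct letter names are Bb, D, F, G. Arranged as a stack of thirds they read G–Bb–D–F, so G is the root (a G minor seventh chord).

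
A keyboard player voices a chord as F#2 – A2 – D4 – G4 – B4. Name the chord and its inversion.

G major ninth, third inversion

Reducing to letter names: F#, A, D, G, B. These stack in thirds as G–B–D–F#–A — a G major ninth chord.
F# is the seventh of G major ninth; seventh in the bass means third inversion.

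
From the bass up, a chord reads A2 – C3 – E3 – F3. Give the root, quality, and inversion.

The pitch classes A, C, E, F arrange in thirds as F–A–C–E: an F major seventh chord.
With the third (A) in the bass, the chord is in first inversion (figured bass 6/5).

F major seventh, first inversion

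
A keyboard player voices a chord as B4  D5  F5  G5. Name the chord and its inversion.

G dominant seventh, first inversion

The distinct note names are B, D, F, G. Stacked in thirds they read G–B–D–F, which is a dominant seventh chord on G.
With the third (B) in the bass, the chord is in first inversion (figured bass 6/5).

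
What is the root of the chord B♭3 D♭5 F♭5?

Bb

The distinct letter names are Bb, Db, Fb. Arranged as a stack of thirds they read Bb–Db–Fb, so Bb is the root (a Bb diminished triad).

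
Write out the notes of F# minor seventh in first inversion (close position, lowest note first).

Spelling F# minor seventh: F#–A–C#–E. In first inversion the third is bass, giving A, C#, E, F# from the bottom.

A, C#, E, F#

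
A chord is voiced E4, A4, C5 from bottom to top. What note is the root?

A

E, A, C are the tones of an A minor triad (A–C–E), making A the root.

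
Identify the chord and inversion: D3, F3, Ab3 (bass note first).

Reducing to letter names: D, F, Ab. These stack in thirds as D–F–Ab — a D diminished triad.
The lowest note is D, the root of the chord, so this is root position (figured bass 5/3).

D diminished, root position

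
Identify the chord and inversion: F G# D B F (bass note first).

G# diminished seventh, third inversion

The distinct note names are F, G#, D, B. Stacked in thirds they read G#–B–D–F, which is a diminished seventh chord on G#.
The lowest note is F, the seventh of the chord, so this is third inversion (figured bass 4/2).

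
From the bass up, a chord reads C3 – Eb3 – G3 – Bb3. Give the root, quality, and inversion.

Reducing to letter names: C, Eb, G, Bb. These stack in thirds as C–Eb–G–Bb — a C minor seventh chord.
The lowest note is C, the root of the chord, so this is root position (figured bass 7).

C minor seventh, root position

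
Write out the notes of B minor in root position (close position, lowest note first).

B minor is B–D–F#. Root position puts the root (B) in the bass, with the remaining tones above: B, D, F#.

B, D, F#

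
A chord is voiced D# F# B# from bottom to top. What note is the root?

The distinct letter names are D#, F#, B#. Arranged as a stack of thirds they read B#–D#–F#, so B# is the root (a B# diminished triad).

B#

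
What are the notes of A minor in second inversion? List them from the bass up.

Spelling A minor: A–C–E. In second inversion the fifth is bass, giving E, A, C from the bottom.

E, A, C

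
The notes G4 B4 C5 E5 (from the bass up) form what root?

The distinct letter names are G, B, C, E. Arranged as a stack of thirds they read C–E–G–B, so C is the root (a C major seventh chord).

C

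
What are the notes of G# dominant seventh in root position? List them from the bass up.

Spelling G# dominant seventh: G#–B#–D#–F#. In root position the root is bass, giving G#, B#, D#, F# from the bottom.

G#, B#, D#, F#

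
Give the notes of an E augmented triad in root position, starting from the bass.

E, G#, B#

E augmented is E–G#–B#. Root position puts the root (E) in the bass, with the remaining tones above: E, G#, B#.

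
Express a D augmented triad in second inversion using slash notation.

Second inversion of D augmented has the fifth (A#) in the bass. As a slash chord: Daug/A#.

Daug/A#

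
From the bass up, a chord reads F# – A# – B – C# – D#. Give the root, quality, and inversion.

B major ninth, second inversion

The pitch classes F#, A#, B, C#, D# arrange in thirds as B–D#–F#–A#–C#: a B major ninth chord.
The lowest note is F#, the fifth of the chord, so this is second inversion.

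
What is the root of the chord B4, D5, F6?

Reordering B, D, F into stacked thirds gives B–D–F; the bottom of that stack, B, is the root.

B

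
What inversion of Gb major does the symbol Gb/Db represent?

second inversion

Gb/Db means Gb major with Db in the bass. Db is the fifth of Gb major (Gb–Bb–Db), so this is second inversion.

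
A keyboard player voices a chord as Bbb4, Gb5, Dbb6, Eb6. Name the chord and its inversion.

Eb diminished seventh, second inversion

The distinct note names are Bbb, Gb, Dbb, Eb. Stacked in thirds they read Eb–Gb–Bbb–Dbb, which is a diminished seventh chord on Eb.
With the fifth (Bbb) in the bass, the chord is in second inversion (figured bass 4/3).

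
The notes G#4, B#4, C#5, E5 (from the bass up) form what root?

Reordering G#, B#, C#, E into stacked thirds gives C#–E–G#–B#; the bottom of that stack, C#, is the root.

C#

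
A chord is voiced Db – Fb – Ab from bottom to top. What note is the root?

Reordering Db, Fb, Ab into stacked thirds gives Db–Fb–Ab; the bottom of that stack, Db, is the root.

Db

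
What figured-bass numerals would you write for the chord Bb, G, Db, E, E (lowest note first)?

The notes Bb, G, Db, E stack in thirds as E–G–Bb–Db — an E diminished seventh chord. The bass Bb is the fifth, so this is second inversion: figured 4/3.

4/3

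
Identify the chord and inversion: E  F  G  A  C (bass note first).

F major ninth, third inversion

The distinct note names are E, F, G, A, C. Stacked in thirds they read F–A–C–E–G, which is a major ninth chord on F.
The lowest note is E, the seventh of the chord, so this is third inversion.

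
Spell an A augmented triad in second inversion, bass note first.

E#, A, C#

A augmented is A–C#–E#. Second inversion puts the fifth (E#) in the bass, with the remaining tones above: E#, A, C#.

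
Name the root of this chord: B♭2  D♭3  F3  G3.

Bb, Db, F, G are the tones of a G half-diminished seventh chord (G–Bb–Db–F), making G the root.

G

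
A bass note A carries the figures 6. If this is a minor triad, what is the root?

F#

The figures 6 mean the third of the chord is in the bass. If A is the third of a minor triad, the root is F# (chord tones F#–A–C#).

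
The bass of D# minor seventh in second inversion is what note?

The fifth of D# minor seventh (D#–F#–A#–C#) is A#; that is the bass in second inversion.

A#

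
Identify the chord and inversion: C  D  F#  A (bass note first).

The pitch classes C, D, F#, A arrange in thirds as D–F#–A–C: a D dominant seventh chord.
The lowest note is C, the seventh of the chord, so this is third inversion (figured bass 4/2).

D dominant seventh, third inversion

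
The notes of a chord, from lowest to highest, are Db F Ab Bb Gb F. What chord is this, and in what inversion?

Gb major ninth, second inversion

Reducing to letter names: Db, F, Ab, Bb, Gb. These stack in thirds as Gb–Bb–Db–F–Ab — a Gb major ninth chord.
Db is the fifth of Gb major ninth; fifth in the bass means second inversion.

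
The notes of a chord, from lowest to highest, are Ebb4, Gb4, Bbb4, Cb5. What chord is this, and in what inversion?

Reducing to letter names: Ebb, Gb, Bbb, Cb. These stack in thirds as Cb–Ebb–Gb–Bbb — a Cb minor seventh chord.
The lowest note is Ebb, the third of the chord, so this is first inversion (figured bass 6/5).

Cb minor seventh, first inversion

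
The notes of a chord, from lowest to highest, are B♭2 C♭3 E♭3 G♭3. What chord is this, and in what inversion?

The pitch classes Bb, Cb, Eb, Gb arrange in thirds as Cb–Eb–Gb–Bb: a Cb major seventh chord.
With the seventh (Bb) in the bass, the chord is in third inversion (figured bass 4/2).

Cb major seventh, third inversion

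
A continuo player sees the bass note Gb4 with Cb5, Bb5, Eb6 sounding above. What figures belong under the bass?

4/3

The notes Gb, Cb, Bb, Eb stack in thirds as Cb–Eb–Gb–Bb — a Cb major seventh chord. The bass Gb is the fifth, so this is second inversion: figured 4/3.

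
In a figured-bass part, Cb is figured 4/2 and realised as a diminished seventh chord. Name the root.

D

The figures 4/2 mean the seventh of the chord is in the bass. If Cb is the seventh of a diminished seventh chord, the root is D (chord tones D–F–Ab–Cb).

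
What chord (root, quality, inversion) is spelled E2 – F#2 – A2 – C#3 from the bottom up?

F# minor seventh, third inversion

Reducing to letter names: E, F#, A, C#. These stack in thirds as F#–A–C#–E — an F# minor seventh chord.
With the seventh (E) in the bass, the chord is in third inversion (figured bass 4/2).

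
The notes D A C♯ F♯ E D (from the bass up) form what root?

Reordering D, A, C#, F#, E into stacked thirds gives D–F#–A–C#–E; the bottom of that stack, D, is the root.

D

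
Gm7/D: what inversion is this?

second inversion

Gm7/D means G minor seventh with D in the bass. D is the fifth of G minor seventh (G–Bb–D–F), so this is second inversion.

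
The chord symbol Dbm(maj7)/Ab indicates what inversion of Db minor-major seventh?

second inversion

Dbm(maj7)/Ab means Db minor-major seventh with Ab in the bass. Ab is the fifth of Db minor-major seventh (Db–Fb–Ab–C), so this is second inversion.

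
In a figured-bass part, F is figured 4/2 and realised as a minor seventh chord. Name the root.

G

The figures 4/2 mean the seventh of the chord is in the bass. If F is the seventh of a minor seventh chord, the root is G (chord tones G–Bb–D–F).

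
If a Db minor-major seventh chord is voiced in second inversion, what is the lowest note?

Db minor-major seventh is Db–Fb–Ab–C. Second inversion places the fifth in the bass: Ab.

Ab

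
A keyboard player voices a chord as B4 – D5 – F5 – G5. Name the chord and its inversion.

G dominant seventh, first inversion

Reducing to letter names: B, D, F, G. These stack in thirds as G–B–D–F — a G dominant seventh chord.
The lowest note is B, the third of the chord, so this is first inversion (figured bass 6/5).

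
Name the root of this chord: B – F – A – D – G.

Reordering B, F, A, D, G into stacked thirds gives G–B–D–F–A; the bottom of that stack, G, is the root.

G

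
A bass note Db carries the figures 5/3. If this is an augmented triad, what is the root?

The figures 5/3 mean the root of the chord is in the bass. If Db is the root of an augmented triad, the root is Db (chord tones Db–F–A).

Db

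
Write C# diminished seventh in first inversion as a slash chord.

C#dim7/E

First inversion of C# diminished seventh has the third (E) in the bass. As a slash chord: C#dim7/E.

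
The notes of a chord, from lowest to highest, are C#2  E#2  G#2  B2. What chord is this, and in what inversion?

C# dominant seventh, root position

The distinct note names are C#, E#, G#, B. Stacked in thirds they read C#–E#–G#–B, which is a dominant seventh chord on C#.
The lowest note is C#, the root of the chord, so this is root position (figured bass 7).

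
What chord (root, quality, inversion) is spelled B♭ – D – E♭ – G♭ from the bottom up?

Reducing to letter names: Bb, D, Eb, Gb. These stack in thirds as Eb–Gb–Bb–D — an Eb minor-major seventh chord.
The lowest note is Bb, the fifth of the chord, so this is second inversion (figured bass 4/3).

Eb minor-major seventh, second inversion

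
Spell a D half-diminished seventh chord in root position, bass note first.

D, F, Ab, C

The chord tones are D–F–Ab–C. With the root (D) lowest for root position: D, F, Ab, C.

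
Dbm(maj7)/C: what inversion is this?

third inversion

Dbm(maj7)/C means Db minor-major seventh with C in the bass. C is the seventh of Db minor-major seventh (Db–Fb–Ab–C), so this is third inversion.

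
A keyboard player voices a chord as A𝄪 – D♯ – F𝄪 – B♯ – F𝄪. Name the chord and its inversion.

B# minor-major seventh, third inversion

The pitch classes A##, D#, F##, B# arrange in thirds as B#–D#–F##–A##: a B# minor-major seventh chord.
With the seventh (A##) in the bass, the chord is in third inversion (figured bass 4/2).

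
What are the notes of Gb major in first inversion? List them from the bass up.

Bb, Db, Gb

Gb major is Gb–Bb–Db. First inversion puts the third (Bb) in the bass, with the remaining tones above: Bb, Db, Gb.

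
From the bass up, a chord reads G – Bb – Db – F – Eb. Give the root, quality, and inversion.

Eb dominant ninth, first inversion

The pitch classes G, Bb, Db, F, Eb arrange in thirds as Eb–G–Bb–Db–F: an Eb dominant ninth chord.
G is the third of Eb dominant ninth; third in the bass means first inversion.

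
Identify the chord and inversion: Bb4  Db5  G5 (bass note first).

The pitch classes Bb, Db, G arrange in thirds as G–Bb–Db: a G diminished triad.
Bb is the third of G diminished; third in the bass means first inversion (figured bass 6).

G diminished, first inversion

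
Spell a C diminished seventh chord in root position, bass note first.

C diminished seventh is C–Eb–Gb–Bbb. Root position puts the root (C) in the bass, with the remaining tones above: C, Eb, Gb, Bbb.

C, Eb, Gb, Bbb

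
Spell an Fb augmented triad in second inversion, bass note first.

C, Fb, Ab

Fb augmented is Fb–Ab–C. Second inversion puts the fifth (C) in the bass, with the remaining tones above: C, Fb, Ab.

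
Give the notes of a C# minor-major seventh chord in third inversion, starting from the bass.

B#, C#, E, G#

Spelling C# minor-major seventh: C#–E–G#–B#. In third inversion the seventh is bass, giving B#, C#, E, G# from the bottom.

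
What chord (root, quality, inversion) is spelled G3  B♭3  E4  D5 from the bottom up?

The pitch classes G, Bb, E, D arrange in thirds as E–G–Bb–D: an E half-diminished seventh chord.
G is the third of E half-diminished seventh; third in the bass means first inversion (figured bass 6/5).

E half-diminished seventh, first inversion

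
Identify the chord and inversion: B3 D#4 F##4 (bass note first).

B augmented, root position

The pitch classes B, D#, F## arrange in thirds as B–D#–F##: a B augmented triad.
The lowest note is B, the root of the chord, so this is root position (figured bass 5/3).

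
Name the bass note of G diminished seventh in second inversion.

Db

The fifth of G diminished seventh (G–Bb–Db–Fb) is Db; that is the bass in second inversion.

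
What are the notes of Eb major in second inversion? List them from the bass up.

Bb, Eb, G

The chord tones are Eb–G–Bb. With the fifth (Bb) lowest for second inversion: Bb, Eb, G.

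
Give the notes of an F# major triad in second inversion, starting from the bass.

F# major is F#–A#–C#. Second inversion puts the fifth (C#) in the bass, with the remaining tones above: C#, F#, A#.

C#, F#, A#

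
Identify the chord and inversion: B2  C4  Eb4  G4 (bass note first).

The distinct note names are B, C, Eb, G. Stacked in thirds they read C–Eb–G–B, which is a minor-major seventh chord on C.
With the seventh (B) in the bass, the chord is in third inversion (figured bass 4/2).

C minor-major seventh, third inversion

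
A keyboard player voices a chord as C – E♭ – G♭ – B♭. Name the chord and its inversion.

The distinct note names are C, Eb, Gb, Bb. Stacked in thirds they read C–Eb–Gb–Bb, which is a half-diminished seventh chord on C.
The lowest note is C, the root of the chord, so this is root position (figured bass 7).

C half-diminished seventh, root position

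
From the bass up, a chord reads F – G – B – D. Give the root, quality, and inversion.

The distinct note names are F, G, B, D. Stacked in thirds they read G–B–D–F, which is a dominant seventh chord on G.
F is the seventh of G dominant seventh; seventh in the bass means third inversion (figured bass 4/2).

G dominant seventh, third inversion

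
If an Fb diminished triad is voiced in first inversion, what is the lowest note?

Fb diminished is Fb–Abb–Cbb. First inversion places the third in the bass: Abb.

Abb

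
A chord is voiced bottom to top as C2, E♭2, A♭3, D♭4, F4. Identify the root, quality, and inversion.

The distinct note names are C, Eb, Ab, Db, F. Stacked in thirds they read Db–F–Ab–C–Eb, which is a major ninth chord on Db.
The lowest note is C, the seventh of the chord, so this is third inversion.

Db major ninth, third inversion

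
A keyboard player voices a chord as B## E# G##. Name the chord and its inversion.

The pitch classes B##, E#, G## arrange in thirds as E#–G##–B##: an E# augmented triad.
The lowest note is B##, the fifth of the chord, so this is second inversion (figured bass 6/4).

E# augmented, second inversion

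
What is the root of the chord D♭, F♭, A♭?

Db

Db, Fb, Ab are the tones of a Db minor triad (Db–Fb–Ab), making Db the root.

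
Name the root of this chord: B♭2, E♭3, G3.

Bb, Eb, G are the tones of an Eb major triad (Eb–G–Bb), making Eb the root.

Eb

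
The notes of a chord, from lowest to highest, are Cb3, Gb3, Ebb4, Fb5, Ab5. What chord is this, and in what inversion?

Fb dominant ninth, second inversion

Reducing to letter names: Cb, Gb, Ebb, Fb, Ab. These stack in thirds as Fb–Ab–Cb–Ebb–Gb — an Fb dominant ninth chord.
The lowest note is Cb, the fifth of the chord, so this is second inversion.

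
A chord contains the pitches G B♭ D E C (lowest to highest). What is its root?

C

Reordering G, Bb, D, E, C into stacked thirds gives C–E–G–Bb–D; the bottom of that stack, C, is the root.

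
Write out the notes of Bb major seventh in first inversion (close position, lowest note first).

Spelling Bb major seventh: Bb–D–F–A. In first inversion the third is bass, giving D, F, A, Bb from the bottom.

D, F, A, Bb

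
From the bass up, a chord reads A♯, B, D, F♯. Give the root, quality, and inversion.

B minor-major seventh, third inversion

The pitch classes A#, B, D, F# arrange in thirds as B–D–F#–A#: a B minor-major seventh chord.
The lowest note is A#, the seventh of the chord, so this is third inversion (figured bass 4/2).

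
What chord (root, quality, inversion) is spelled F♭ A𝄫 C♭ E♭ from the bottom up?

Fb minor-major seventh, root position

The pitch classes Fb, Abb, Cb, Eb arrange in thirds as Fb–Abb–Cb–Eb: an Fb minor-major seventh chord.
Fb is the root of Fb minor-major seventh; root in the bass means root position (figured bass 7).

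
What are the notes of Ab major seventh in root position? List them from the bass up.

The chord tones are Ab–C–Eb–G. With the root (Ab) lowest for root position: Ab, C, Eb, G.

Ab, C, Eb, G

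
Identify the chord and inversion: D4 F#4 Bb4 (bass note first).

The distinct note names are D, F#, Bb. Stacked in thirds they read Bb–D–F#, which is an augmented triad on Bb.
With the third (D) in the bass, the chord is in first inversion (figured bass 6).

Bb augmented, first inversion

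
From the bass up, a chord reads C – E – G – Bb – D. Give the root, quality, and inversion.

C dominant ninth, root position

The distinct note names are C, E, G, Bb, D. Stacked in thirds they read C–E–G–Bb–D, which is a dominant ninth chord on C.
The lowest note is C, the root of the chord, so this is root position.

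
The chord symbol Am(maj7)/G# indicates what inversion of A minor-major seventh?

third inversion

Am(maj7)/G# means A minor-major seventh with G# in the bass. G# is the seventh of A minor-major seventh (A–C–E–G#), so this is third inversion.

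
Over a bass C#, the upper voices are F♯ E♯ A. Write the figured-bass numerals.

The notes C#, F#, E#, A stack in thirds as F#–A–C#–E# — an F# minor-major seventh chord. The bass C# is the fifth, so this is second inversion: figured 4/3.

4/3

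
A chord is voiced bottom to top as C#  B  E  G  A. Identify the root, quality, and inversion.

Reducing to letter names: C#, B, E, G, A. These stack in thirds as A–C#–E–G–B — an A dominant ninth chord.
The lowest note is C#, the third of the chord, so this is first inversion.

A dominant ninth, first inversion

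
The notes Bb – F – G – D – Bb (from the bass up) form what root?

G

Reordering Bb, F, G, D into stacked thirds gives G–Bb–D–F; the bottom of that stack, G, is the root.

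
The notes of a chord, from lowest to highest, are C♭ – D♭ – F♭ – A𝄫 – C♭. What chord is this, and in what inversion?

The pitch classes Cb, Db, Fb, Abb arrange in thirds as Db–Fb–Abb–Cb: a Db half-diminished seventh chord.
With the seventh (Cb) in the bass, the chord is in third inversion (figured bass 4/2).

Db half-diminished seventh, third inversion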